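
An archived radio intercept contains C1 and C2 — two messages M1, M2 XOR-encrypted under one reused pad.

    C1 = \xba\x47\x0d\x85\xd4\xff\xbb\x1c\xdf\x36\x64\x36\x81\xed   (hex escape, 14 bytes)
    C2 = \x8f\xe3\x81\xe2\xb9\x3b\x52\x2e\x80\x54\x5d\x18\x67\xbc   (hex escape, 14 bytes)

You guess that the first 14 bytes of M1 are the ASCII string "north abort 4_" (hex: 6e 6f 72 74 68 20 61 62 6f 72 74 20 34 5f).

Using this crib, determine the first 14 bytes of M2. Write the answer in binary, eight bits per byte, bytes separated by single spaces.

First, C1 ⊕ C2 = (M1 ⊕ K) ⊕ (M2 ⊕ K) = M1 ⊕ M2, so the key drops out. Then M2 = (M1 ⊕ M2) ⊕ M1 over the first 14 bytes.
byte 0: (ba ⊕ 8f) ⊕ 6e = 35 ⊕ 6e = 5b
byte 1: (47 ⊕ e3) ⊕ 6f = a4 ⊕ 6f = cb
byte 2: (0d ⊕ 81) ⊕ 72 = 8c ⊕ 72 = fe
byte 3: (85 ⊕ e2) ⊕ 74 = 67 ⊕ 74 = 13
byte 4: (d4 ⊕ b9) ⊕ 68 = 6d ⊕ 68 = 05
byte 5: (ff ⊕ 3b) ⊕ 20 = c4 ⊕ 20 = e4
byte 6: (bb ⊕ 52) ⊕ 61 = e9 ⊕ 61 = 88
byte 7: (1c ⊕ 2e) ⊕ 62 = 32 ⊕ 62 = 50
byte 8: (df ⊕ 80) ⊕ 6f = 5f ⊕ 6f = 30
byte 9: (36 ⊕ 54) ⊕ 72 = 62 ⊕ 72 = 10
byte 10: (64 ⊕ 5d) ⊕ 74 = 39 ⊕ 74 = 4d
byte 11: (36 ⊕ 18) ⊕ 20 = 2e ⊕ 20 = 0e
byte 12: (81 ⊕ 67) ⊕ 34 = e6 ⊕ 34 = d2
byte 13: (ed ⊕ bc) ⊕ 5f = 51 ⊕ 5f = 0e

01011011 11001011 11111110 00010011 00000101 11100100 10001000 01010000 00110000 00010000 01001101 00001110 11010010 00001110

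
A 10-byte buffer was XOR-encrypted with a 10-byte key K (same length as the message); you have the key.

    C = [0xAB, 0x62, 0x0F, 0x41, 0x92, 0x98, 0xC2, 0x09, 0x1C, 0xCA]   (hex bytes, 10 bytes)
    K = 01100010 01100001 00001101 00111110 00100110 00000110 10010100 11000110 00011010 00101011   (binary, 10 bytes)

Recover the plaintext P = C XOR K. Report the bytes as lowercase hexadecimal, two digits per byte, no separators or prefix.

c903027fb49e56cf06e1

XOR is its own inverse, so applying the key byte-wise gives the result directly.
10101011 XOR 01100010 = 11001001
01100010 XOR 01100001 = 00000011
00001111 XOR 00001101 = 00000010
01000001 XOR 00111110 = 01111111
10010010 XOR 00100110 = 10110100
10011000 XOR 00000110 = 10011110
11000010 XOR 10010100 = 01010110
00001001 XOR 11000110 = 11001111
00011100 XOR 00011010 = 00000110
11001010 XOR 00101011 = 11100001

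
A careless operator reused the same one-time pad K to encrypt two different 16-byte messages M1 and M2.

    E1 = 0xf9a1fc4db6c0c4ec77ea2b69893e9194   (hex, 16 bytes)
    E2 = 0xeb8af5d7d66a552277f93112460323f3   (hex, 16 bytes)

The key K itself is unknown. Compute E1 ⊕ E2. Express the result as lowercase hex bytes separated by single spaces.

12 2b 09 9a 60 aa 91 ce 00 13 1a 7b cf 3d b2 67

E1 ⊕ E2 = (M1 ⊕ K) ⊕ (M2 ⊕ K) = M1 ⊕ M2 — the shared key cancels under XOR.
11111001 XOR 11101011 = 00010010
10100001 XOR 10001010 = 00101011
11111100 XOR 11110101 = 00001001
01001101 XOR 11010111 = 10011010
10110110 XOR 11010110 = 01100000
11000000 XOR 01101010 = 10101010
11000100 XOR 01010101 = 10010001
11101100 XOR 00100010 = 11001110
01110111 XOR 01110111 = 00000000
11101010 XOR 11111001 = 00010011
00101011 XOR 00110001 = 00011010
01101001 XOR 00010010 = 01111011
10001001 XOR 01000110 = 11001111
00111110 XOR 00000011 = 00111101
10010001 XOR 00100011 = 10110010
10010100 XOR 11110011 = 01100111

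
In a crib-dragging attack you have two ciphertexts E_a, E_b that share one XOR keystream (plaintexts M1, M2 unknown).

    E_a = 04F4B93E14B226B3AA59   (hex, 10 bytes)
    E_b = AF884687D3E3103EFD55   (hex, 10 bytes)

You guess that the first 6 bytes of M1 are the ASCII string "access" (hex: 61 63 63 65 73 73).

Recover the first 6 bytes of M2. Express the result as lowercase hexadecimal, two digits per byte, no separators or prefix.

First, E_a ⊕ E_b = (M1 ⊕ K) ⊕ (M2 ⊕ K) = M1 ⊕ M2, so the key drops out. Then M2 = (M1 ⊕ M2) ⊕ M1 over the first 6 bytes.
byte 0: (04 ^ af) ^ 61 = ab ^ 61 = ca
byte 1: (f4 ^ 88) ^ 63 = 7c ^ 63 = 1f
byte 2: (b9 ^ 46) ^ 63 = ff ^ 63 = 9c
byte 3: (3e ^ 87) ^ 65 = b9 ^ 65 = dc
byte 4: (14 ^ d3) ^ 73 = c7 ^ 73 = b4
byte 5: (b2 ^ e3) ^ 73 = 51 ^ 73 = 22

ca1f9cdcb422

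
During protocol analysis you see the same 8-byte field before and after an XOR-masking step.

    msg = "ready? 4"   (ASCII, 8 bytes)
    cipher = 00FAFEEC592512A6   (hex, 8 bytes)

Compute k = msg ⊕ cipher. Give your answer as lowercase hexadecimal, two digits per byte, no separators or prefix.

Since cipher = msg ⊕ k, XORing both sides with msg gives k = msg ⊕ cipher.
byte 0: 114 ⊕   0 = 114
byte 1: 101 ⊕ 250 = 159
byte 2:  97 ⊕ 254 = 159
byte 3: 100 ⊕ 236 = 136
byte 4: 121 ⊕  89 =  32
byte 5:  63 ⊕  37 =  26
byte 6:  32 ⊕  18 =  50
byte 7:  52 ⊕ 166 = 146

729f9f88201a3292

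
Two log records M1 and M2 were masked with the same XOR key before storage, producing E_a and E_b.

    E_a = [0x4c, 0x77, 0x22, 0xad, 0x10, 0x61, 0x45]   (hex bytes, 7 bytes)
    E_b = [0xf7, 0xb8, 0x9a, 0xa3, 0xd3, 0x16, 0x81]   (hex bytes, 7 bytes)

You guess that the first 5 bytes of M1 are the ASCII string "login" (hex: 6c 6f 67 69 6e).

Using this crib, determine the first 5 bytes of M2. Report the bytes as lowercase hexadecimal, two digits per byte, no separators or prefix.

d7a0df67ad

First, E_a ⊕ E_b = (M1 ⊕ K) ⊕ (M2 ⊕ K) = M1 ⊕ M2, so the key drops out. Then M2 = (M1 ⊕ M2) ⊕ M1 over the first 5 bytes.
byte 0: (4c xor f7) xor 6c = bb xor 6c = d7
byte 1: (77 xor b8) xor 6f = cf xor 6f = a0
byte 2: (22 xor 9a) xor 67 = b8 xor 67 = df
byte 3: (ad xor a3) xor 69 = 0e xor 69 = 67
byte 4: (10 xor d3) xor 6e = c3 xor 6e = ad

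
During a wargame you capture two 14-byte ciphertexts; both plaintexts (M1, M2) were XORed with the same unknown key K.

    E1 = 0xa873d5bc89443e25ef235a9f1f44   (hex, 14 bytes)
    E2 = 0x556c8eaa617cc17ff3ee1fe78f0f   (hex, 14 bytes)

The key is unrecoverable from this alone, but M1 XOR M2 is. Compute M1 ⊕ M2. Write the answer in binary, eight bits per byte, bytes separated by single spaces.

E1 ⊕ E2 = (M1 ⊕ K) ⊕ (M2 ⊕ K) = M1 ⊕ M2 — the shared key cancels under XOR.
a8 ^ 55 = fd
73 ^ 6c = 1f
d5 ^ 8e = 5b
bc ^ aa = 16
89 ^ 61 = e8
44 ^ 7c = 38
3e ^ c1 = ff
25 ^ 7f = 5a
ef ^ f3 = 1c
23 ^ ee = cd
5a ^ 1f = 45
9f ^ e7 = 78
1f ^ 8f = 90
44 ^ 0f = 4b

11111101 00011111 01011011 00010110 11101000 00111000 11111111 01011010 00011100 11001101 01000101 01111000 10010000 01001011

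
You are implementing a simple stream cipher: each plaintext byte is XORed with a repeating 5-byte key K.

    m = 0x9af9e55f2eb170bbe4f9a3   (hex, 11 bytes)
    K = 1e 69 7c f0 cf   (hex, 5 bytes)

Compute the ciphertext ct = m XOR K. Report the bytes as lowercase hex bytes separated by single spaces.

The 5-byte key repeats, so the effective keystream is 1e 69 7c f0 cf 1e 69 7c f0 cf 1e.
byte 0: 9a ⊕ 1e = 84
byte 1: f9 ⊕ 69 = 90
byte 2: e5 ⊕ 7c = 99
byte 3: 5f ⊕ f0 = af
byte 4: 2e ⊕ cf = e1
byte 5: b1 ⊕ 1e = af
byte 6: 70 ⊕ 69 = 19
byte 7: bb ⊕ 7c = c7
byte 8: e4 ⊕ f0 = 14
byte 9: f9 ⊕ cf = 36
byte 10: a3 ⊕ 1e = bd

84 90 99 af e1 af 19 c7 14 36 bd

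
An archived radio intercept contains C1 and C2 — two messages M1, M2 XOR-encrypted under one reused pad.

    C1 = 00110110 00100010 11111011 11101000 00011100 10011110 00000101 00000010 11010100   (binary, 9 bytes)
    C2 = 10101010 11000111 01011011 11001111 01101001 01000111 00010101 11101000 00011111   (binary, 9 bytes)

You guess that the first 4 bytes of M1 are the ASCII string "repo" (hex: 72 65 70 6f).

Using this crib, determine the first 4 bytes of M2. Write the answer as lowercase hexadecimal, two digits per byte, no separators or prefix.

ee80d048

First, C1 ⊕ C2 = (M1 ⊕ K) ⊕ (M2 ⊕ K) = M1 ⊕ M2, so the key drops out. Then M2 = (M1 ⊕ M2) ⊕ M1 over the first 4 bytes.
byte 0: (36 XOR aa) XOR 72 = 9c XOR 72 = ee
byte 1: (22 XOR c7) XOR 65 = e5 XOR 65 = 80
byte 2: (fb XOR 5b) XOR 70 = a0 XOR 70 = d0
byte 3: (e8 XOR cf) XOR 6f = 27 XOR 6f = 48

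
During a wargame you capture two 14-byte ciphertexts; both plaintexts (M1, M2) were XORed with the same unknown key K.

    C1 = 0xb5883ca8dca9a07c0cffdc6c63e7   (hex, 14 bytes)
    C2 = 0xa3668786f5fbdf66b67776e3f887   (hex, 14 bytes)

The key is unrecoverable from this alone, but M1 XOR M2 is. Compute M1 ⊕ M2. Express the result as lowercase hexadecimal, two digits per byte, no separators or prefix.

16eebb2e29527f1aba88aa8f9b60

C1 ⊕ C2 = (M1 ⊕ K) ⊕ (M2 ⊕ K) = M1 ⊕ M2 — the shared key cancels under XOR.
b5 ^ a3 = 16
88 ^ 66 = ee
3c ^ 87 = bb
a8 ^ 86 = 2e
dc ^ f5 = 29
a9 ^ fb = 52
a0 ^ df = 7f
7c ^ 66 = 1a
0c ^ b6 = ba
ff ^ 77 = 88
dc ^ 76 = aa
6c ^ e3 = 8f
63 ^ f8 = 9b
e7 ^ 87 = 60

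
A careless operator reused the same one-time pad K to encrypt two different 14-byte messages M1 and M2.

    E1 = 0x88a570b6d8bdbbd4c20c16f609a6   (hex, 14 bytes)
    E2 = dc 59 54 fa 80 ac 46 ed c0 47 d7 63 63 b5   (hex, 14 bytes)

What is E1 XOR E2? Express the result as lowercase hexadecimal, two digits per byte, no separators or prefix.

54fc244c5811fd39024bc1956a13

E1 ⊕ E2 = (M1 ⊕ K) ⊕ (M2 ⊕ K) = M1 ⊕ M2 — the shared key cancels under XOR.
10001000 ⊕ 11011100 = 01010100
10100101 ⊕ 01011001 = 11111100
01110000 ⊕ 01010100 = 00100100
10110110 ⊕ 11111010 = 01001100
11011000 ⊕ 10000000 = 01011000
10111101 ⊕ 10101100 = 00010001
10111011 ⊕ 01000110 = 11111101
11010100 ⊕ 11101101 = 00111001
11000010 ⊕ 11000000 = 00000010
00001100 ⊕ 01000111 = 01001011
00010110 ⊕ 11010111 = 11000001
11110110 ⊕ 01100011 = 10010101
00001001 ⊕ 01100011 = 01101010
10100110 ⊕ 10110101 = 00010011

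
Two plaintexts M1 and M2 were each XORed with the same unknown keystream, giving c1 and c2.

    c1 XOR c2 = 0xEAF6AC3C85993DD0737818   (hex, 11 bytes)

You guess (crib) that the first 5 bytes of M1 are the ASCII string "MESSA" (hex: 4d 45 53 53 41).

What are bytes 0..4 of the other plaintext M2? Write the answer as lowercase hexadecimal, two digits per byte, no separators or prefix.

a7b3ff6fc4

Since c1 ⊕ c2 = M1 ⊕ M2, XORing with the guessed M1 bytes yields the corresponding M2 bytes: M2 = (c1 ⊕ c2) ⊕ M1.
byte 0: ea ⊕ 4d = a7
byte 1: f6 ⊕ 45 = b3
byte 2: ac ⊕ 53 = ff
byte 3: 3c ⊕ 53 = 6f
byte 4: 85 ⊕ 41 = c4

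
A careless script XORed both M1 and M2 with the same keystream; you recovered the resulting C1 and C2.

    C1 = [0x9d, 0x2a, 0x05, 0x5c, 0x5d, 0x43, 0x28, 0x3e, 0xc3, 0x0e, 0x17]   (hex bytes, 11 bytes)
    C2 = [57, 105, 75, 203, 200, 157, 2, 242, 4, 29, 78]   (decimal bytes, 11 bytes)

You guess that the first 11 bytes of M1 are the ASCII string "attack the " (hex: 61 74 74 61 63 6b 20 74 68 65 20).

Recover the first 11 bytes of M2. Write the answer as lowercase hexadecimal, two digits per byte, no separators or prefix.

First, C1 ⊕ C2 = (M1 ⊕ K) ⊕ (M2 ⊕ K) = M1 ⊕ M2, so the key drops out. Then M2 = (M1 ⊕ M2) ⊕ M1 over the first 11 bytes.
byte 0: (9d XOR 39) XOR 61 = a4 XOR 61 = c5
byte 1: (2a XOR 69) XOR 74 = 43 XOR 74 = 37
byte 2: (05 XOR 4b) XOR 74 = 4e XOR 74 = 3a
byte 3: (5c XOR cb) XOR 61 = 97 XOR 61 = f6
byte 4: (5d XOR c8) XOR 63 = 95 XOR 63 = f6
byte 5: (43 XOR 9d) XOR 6b = de XOR 6b = b5
byte 6: (28 XOR 02) XOR 20 = 2a XOR 20 = 0a
byte 7: (3e XOR f2) XOR 74 = cc XOR 74 = b8
byte 8: (c3 XOR 04) XOR 68 = c7 XOR 68 = af
byte 9: (0e XOR 1d) XOR 65 = 13 XOR 65 = 76
byte 10: (17 XOR 4e) XOR 20 = 59 XOR 20 = 79

c5373af6f6b50ab8af7679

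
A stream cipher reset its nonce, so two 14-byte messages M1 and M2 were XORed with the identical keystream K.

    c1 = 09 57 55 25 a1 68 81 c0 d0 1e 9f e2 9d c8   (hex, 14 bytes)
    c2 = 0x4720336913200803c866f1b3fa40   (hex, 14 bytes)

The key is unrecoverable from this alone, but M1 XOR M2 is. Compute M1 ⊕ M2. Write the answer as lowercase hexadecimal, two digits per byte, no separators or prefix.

c1 ⊕ c2 = (M1 ⊕ K) ⊕ (M2 ⊕ K) = M1 ⊕ M2 — the shared key cancels under XOR.
byte 0: 09 XOR 47 = 4e
byte 1: 57 XOR 20 = 77
byte 2: 55 XOR 33 = 66
byte 3: 25 XOR 69 = 4c
byte 4: a1 XOR 13 = b2
byte 5: 68 XOR 20 = 48
byte 6: 81 XOR 08 = 89
byte 7: c0 XOR 03 = c3
byte 8: d0 XOR c8 = 18
byte 9: 1e XOR 66 = 78
byte 10: 9f XOR f1 = 6e
byte 11: e2 XOR b3 = 51
byte 12: 9d XOR fa = 67
byte 13: c8 XOR 40 = 88

4e77664cb24889c318786e516788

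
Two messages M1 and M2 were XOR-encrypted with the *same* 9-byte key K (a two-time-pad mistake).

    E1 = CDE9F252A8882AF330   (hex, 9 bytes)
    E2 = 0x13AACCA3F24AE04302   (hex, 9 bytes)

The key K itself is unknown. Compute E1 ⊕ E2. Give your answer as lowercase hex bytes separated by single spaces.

de 43 3e f1 5a c2 ca b0 32

E1 ⊕ E2 = (M1 ⊕ K) ⊕ (M2 ⊕ K) = M1 ⊕ M2 — the shared key cancels under XOR.
byte 0: cd xor 13 = de
byte 1: e9 xor aa = 43
byte 2: f2 xor cc = 3e
byte 3: 52 xor a3 = f1
byte 4: a8 xor f2 = 5a
byte 5: 88 xor 4a = c2
byte 6: 2a xor e0 = ca
byte 7: f3 xor 43 = b0
byte 8: 30 xor 02 = 32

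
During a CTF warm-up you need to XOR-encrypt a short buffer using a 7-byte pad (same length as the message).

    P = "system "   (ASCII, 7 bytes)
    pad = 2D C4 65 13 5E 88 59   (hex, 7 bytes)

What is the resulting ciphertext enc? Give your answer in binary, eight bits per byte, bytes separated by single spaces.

01011110 10111101 00010110 01100111 00111011 11100101 01111001

01110011 ⊕ 00101101 = 01011110
01111001 ⊕ 11000100 = 10111101
01110011 ⊕ 01100101 = 00010110
01110100 ⊕ 00010011 = 01100111
01100101 ⊕ 01011110 = 00111011
01101101 ⊕ 10001000 = 11100101
00100000 ⊕ 01011001 = 01111001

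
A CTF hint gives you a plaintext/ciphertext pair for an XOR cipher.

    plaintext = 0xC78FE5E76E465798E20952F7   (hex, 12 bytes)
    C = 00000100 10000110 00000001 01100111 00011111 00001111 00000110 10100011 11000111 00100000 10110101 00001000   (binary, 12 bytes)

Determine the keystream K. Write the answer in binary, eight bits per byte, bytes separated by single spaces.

Since C = plaintext ⊕ K, XORing both sides with plaintext gives K = plaintext ⊕ C.
c7 ^ 04 = c3
8f ^ 86 = 09
e5 ^ 01 = e4
e7 ^ 67 = 80
6e ^ 1f = 71
46 ^ 0f = 49
57 ^ 06 = 51
98 ^ a3 = 3b
e2 ^ c7 = 25
09 ^ 20 = 29
52 ^ b5 = e7
f7 ^ 08 = ff

11000011 00001001 11100100 10000000 01110001 01001001 01010001 00111011 00100101 00101001 11100111 11111111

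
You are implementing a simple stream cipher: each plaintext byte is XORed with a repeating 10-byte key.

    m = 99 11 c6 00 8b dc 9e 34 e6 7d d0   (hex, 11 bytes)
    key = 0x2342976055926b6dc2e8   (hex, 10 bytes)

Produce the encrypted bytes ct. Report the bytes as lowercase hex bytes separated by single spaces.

The 10-byte key repeats, so the effective keystream is 23 42 97 60 55 92 6b 6d c2 e8 23.
byte 0: 99 xor 23 = ba
byte 1: 11 xor 42 = 53
byte 2: c6 xor 97 = 51
byte 3: 00 xor 60 = 60
byte 4: 8b xor 55 = de
byte 5: dc xor 92 = 4e
byte 6: 9e xor 6b = f5
byte 7: 34 xor 6d = 59
byte 8: e6 xor c2 = 24
byte 9: 7d xor e8 = 95
byte 10: d0 xor 23 = f3

ba 53 51 60 de 4e f5 59 24 95 f3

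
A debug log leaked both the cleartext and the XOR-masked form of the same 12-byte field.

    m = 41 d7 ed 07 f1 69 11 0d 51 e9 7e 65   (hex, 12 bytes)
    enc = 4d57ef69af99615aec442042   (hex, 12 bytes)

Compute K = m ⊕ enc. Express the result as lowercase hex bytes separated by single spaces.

Since enc = m ⊕ K, XORing both sides with m gives K = m ⊕ enc.
41 ^ 4d = 0c
d7 ^ 57 = 80
ed ^ ef = 02
07 ^ 69 = 6e
f1 ^ af = 5e
69 ^ 99 = f0
11 ^ 61 = 70
0d ^ 5a = 57
51 ^ ec = bd
e9 ^ 44 = ad
7e ^ 20 = 5e
65 ^ 42 = 27

0c 80 02 6e 5e f0 70 57 bd ad 5e 27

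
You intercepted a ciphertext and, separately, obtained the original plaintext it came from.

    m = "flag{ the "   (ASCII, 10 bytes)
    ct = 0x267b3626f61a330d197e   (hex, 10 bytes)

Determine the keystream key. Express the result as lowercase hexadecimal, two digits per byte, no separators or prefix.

401757418d3a47657c5e

Since ct = m ⊕ key, XORing both sides with m gives key = m ⊕ ct.
102 xor  38 =  64
108 xor 123 =  23
 97 xor  54 =  87
103 xor  38 =  65
123 xor 246 = 141
 32 xor  26 =  58
116 xor  51 =  71
104 xor  13 = 101
101 xor  25 = 124
 32 xor 126 =  94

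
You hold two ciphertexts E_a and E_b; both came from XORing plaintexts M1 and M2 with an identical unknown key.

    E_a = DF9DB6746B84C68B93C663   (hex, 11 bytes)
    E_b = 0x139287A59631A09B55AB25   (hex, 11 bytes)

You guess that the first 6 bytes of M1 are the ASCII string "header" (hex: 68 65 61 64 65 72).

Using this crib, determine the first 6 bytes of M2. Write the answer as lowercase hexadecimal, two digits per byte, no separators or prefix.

First, E_a ⊕ E_b = (M1 ⊕ K) ⊕ (M2 ⊕ K) = M1 ⊕ M2, so the key drops out. Then M2 = (M1 ⊕ M2) ⊕ M1 over the first 6 bytes.
byte 0: (df xor 13) xor 68 = cc xor 68 = a4
byte 1: (9d xor 92) xor 65 = 0f xor 65 = 6a
byte 2: (b6 xor 87) xor 61 = 31 xor 61 = 50
byte 3: (74 xor a5) xor 64 = d1 xor 64 = b5
byte 4: (6b xor 96) xor 65 = fd xor 65 = 98
byte 5: (84 xor 31) xor 72 = b5 xor 72 = c7

a46a50b598c7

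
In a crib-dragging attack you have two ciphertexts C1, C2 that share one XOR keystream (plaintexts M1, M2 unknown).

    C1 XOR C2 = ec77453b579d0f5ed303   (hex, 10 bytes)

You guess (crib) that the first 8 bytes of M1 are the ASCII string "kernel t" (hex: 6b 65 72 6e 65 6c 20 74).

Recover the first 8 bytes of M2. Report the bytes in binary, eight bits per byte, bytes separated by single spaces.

Since C1 ⊕ C2 = M1 ⊕ M2, XORing with the guessed M1 bytes yields the corresponding M2 bytes: M2 = (C1 ⊕ C2) ⊕ M1.
byte 0: 11101100 XOR 01101011 = 10000111
byte 1: 01110111 XOR 01100101 = 00010010
byte 2: 01000101 XOR 01110010 = 00110111
byte 3: 00111011 XOR 01101110 = 01010101
byte 4: 01010111 XOR 01100101 = 00110010
byte 5: 10011101 XOR 01101100 = 11110001
byte 6: 00001111 XOR 00100000 = 00101111
byte 7: 01011110 XOR 01110100 = 00101010

10000111 00010010 00110111 01010101 00110010 11110001 00101111 00101010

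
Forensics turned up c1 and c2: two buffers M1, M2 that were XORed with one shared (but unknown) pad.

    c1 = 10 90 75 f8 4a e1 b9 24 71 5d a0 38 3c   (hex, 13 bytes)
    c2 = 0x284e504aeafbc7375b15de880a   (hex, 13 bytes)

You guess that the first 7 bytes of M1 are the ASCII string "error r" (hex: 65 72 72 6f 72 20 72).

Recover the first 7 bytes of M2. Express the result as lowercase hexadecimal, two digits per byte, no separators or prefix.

5dac57ddd23a0c

First, c1 ⊕ c2 = (M1 ⊕ K) ⊕ (M2 ⊕ K) = M1 ⊕ M2, so the key drops out. Then M2 = (M1 ⊕ M2) ⊕ M1 over the first 7 bytes.
byte 0: (10 XOR 28) XOR 65 = 38 XOR 65 = 5d
byte 1: (90 XOR 4e) XOR 72 = de XOR 72 = ac
byte 2: (75 XOR 50) XOR 72 = 25 XOR 72 = 57
byte 3: (f8 XOR 4a) XOR 6f = b2 XOR 6f = dd
byte 4: (4a XOR ea) XOR 72 = a0 XOR 72 = d2
byte 5: (e1 XOR fb) XOR 20 = 1a XOR 20 = 3a
byte 6: (b9 XOR c7) XOR 72 = 7e XOR 72 = 0c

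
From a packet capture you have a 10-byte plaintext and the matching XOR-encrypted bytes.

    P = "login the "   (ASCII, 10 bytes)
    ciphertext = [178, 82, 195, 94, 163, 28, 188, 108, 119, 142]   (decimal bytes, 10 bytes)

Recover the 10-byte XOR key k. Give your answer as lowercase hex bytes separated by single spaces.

Since ciphertext = P ⊕ k, XORing both sides with P gives k = P ⊕ ciphertext.
6c ^ b2 = de
6f ^ 52 = 3d
67 ^ c3 = a4
69 ^ 5e = 37
6e ^ a3 = cd
20 ^ 1c = 3c
74 ^ bc = c8
68 ^ 6c = 04
65 ^ 77 = 12
20 ^ 8e = ae

de 3d a4 37 cd 3c c8 04 12 ae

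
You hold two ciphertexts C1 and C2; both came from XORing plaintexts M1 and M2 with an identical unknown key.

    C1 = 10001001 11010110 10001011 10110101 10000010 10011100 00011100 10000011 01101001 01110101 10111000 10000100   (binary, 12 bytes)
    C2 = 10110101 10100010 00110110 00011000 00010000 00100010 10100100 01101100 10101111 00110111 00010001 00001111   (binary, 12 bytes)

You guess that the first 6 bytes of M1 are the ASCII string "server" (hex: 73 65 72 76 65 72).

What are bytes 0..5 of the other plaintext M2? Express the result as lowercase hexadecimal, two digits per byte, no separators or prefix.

4f11cfdbf7cc

First, C1 ⊕ C2 = (M1 ⊕ K) ⊕ (M2 ⊕ K) = M1 ⊕ M2, so the key drops out. Then M2 = (M1 ⊕ M2) ⊕ M1 over the first 6 bytes.
byte 0: (89 XOR b5) XOR 73 = 3c XOR 73 = 4f
byte 1: (d6 XOR a2) XOR 65 = 74 XOR 65 = 11
byte 2: (8b XOR 36) XOR 72 = bd XOR 72 = cf
byte 3: (b5 XOR 18) XOR 76 = ad XOR 76 = db
byte 4: (82 XOR 10) XOR 65 = 92 XOR 65 = f7
byte 5: (9c XOR 22) XOR 72 = be XOR 72 = cc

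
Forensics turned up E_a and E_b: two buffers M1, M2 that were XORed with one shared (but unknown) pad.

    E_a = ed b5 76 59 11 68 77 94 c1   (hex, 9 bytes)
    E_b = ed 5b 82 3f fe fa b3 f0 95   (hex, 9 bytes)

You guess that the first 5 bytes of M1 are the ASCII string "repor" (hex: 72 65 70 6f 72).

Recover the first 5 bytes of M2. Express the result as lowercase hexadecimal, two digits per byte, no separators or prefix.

First, E_a ⊕ E_b = (M1 ⊕ K) ⊕ (M2 ⊕ K) = M1 ⊕ M2, so the key drops out. Then M2 = (M1 ⊕ M2) ⊕ M1 over the first 5 bytes.
byte 0: (ed XOR ed) XOR 72 = 00 XOR 72 = 72
byte 1: (b5 XOR 5b) XOR 65 = ee XOR 65 = 8b
byte 2: (76 XOR 82) XOR 70 = f4 XOR 70 = 84
byte 3: (59 XOR 3f) XOR 6f = 66 XOR 6f = 09
byte 4: (11 XOR fe) XOR 72 = ef XOR 72 = 9d

728b84099d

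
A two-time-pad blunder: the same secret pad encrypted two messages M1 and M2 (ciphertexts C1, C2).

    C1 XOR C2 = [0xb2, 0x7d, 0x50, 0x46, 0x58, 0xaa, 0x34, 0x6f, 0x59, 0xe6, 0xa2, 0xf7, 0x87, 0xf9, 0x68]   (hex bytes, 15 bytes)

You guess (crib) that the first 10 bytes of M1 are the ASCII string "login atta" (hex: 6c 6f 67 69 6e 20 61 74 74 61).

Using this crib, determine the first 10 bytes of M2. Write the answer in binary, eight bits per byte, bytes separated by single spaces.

Since C1 ⊕ C2 = M1 ⊕ M2, XORing with the guessed M1 bytes yields the corresponding M2 bytes: M2 = (C1 ⊕ C2) ⊕ M1.
10110010 xor 01101100 = 11011110
01111101 xor 01101111 = 00010010
01010000 xor 01100111 = 00110111
01000110 xor 01101001 = 00101111
01011000 xor 01101110 = 00110110
10101010 xor 00100000 = 10001010
00110100 xor 01100001 = 01010101
01101111 xor 01110100 = 00011011
01011001 xor 01110100 = 00101101
11100110 xor 01100001 = 10000111

11011110 00010010 00110111 00101111 00110110 10001010 01010101 00011011 00101101 10000111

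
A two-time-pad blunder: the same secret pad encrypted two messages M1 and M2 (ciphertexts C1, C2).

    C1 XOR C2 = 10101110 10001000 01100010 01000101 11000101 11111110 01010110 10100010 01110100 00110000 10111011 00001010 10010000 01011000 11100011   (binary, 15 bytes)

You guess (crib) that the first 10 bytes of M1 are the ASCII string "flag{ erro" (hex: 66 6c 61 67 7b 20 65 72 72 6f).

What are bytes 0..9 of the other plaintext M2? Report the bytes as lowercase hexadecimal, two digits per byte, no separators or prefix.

c8e40322bede33d0065f

Since C1 ⊕ C2 = M1 ⊕ M2, XORing with the guessed M1 bytes yields the corresponding M2 bytes: M2 = (C1 ⊕ C2) ⊕ M1.
ae ⊕ 66 = c8
88 ⊕ 6c = e4
62 ⊕ 61 = 03
45 ⊕ 67 = 22
c5 ⊕ 7b = be
fe ⊕ 20 = de
56 ⊕ 65 = 33
a2 ⊕ 72 = d0
74 ⊕ 72 = 06
30 ⊕ 6f = 5f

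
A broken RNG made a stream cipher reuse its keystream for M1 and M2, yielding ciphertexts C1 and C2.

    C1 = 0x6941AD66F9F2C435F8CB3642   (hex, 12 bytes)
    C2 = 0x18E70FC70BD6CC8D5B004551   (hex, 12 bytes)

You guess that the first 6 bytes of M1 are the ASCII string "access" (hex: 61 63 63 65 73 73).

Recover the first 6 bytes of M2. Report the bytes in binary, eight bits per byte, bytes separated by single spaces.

First, C1 ⊕ C2 = (M1 ⊕ K) ⊕ (M2 ⊕ K) = M1 ⊕ M2, so the key drops out. Then M2 = (M1 ⊕ M2) ⊕ M1 over the first 6 bytes.
byte 0: (69 ^ 18) ^ 61 = 71 ^ 61 = 10
byte 1: (41 ^ e7) ^ 63 = a6 ^ 63 = c5
byte 2: (ad ^ 0f) ^ 63 = a2 ^ 63 = c1
byte 3: (66 ^ c7) ^ 65 = a1 ^ 65 = c4
byte 4: (f9 ^ 0b) ^ 73 = f2 ^ 73 = 81
byte 5: (f2 ^ d6) ^ 73 = 24 ^ 73 = 57

00010000 11000101 11000001 11000100 10000001 01010111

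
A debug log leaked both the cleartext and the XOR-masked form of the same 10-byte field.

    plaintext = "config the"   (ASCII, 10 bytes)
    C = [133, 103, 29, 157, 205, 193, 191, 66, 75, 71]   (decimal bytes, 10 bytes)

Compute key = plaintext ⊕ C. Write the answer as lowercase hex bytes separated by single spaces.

Since C = plaintext ⊕ key, XORing both sides with plaintext gives key = plaintext ⊕ C.
byte 0: 63 xor 85 = e6
byte 1: 6f xor 67 = 08
byte 2: 6e xor 1d = 73
byte 3: 66 xor 9d = fb
byte 4: 69 xor cd = a4
byte 5: 67 xor c1 = a6
byte 6: 20 xor bf = 9f
byte 7: 74 xor 42 = 36
byte 8: 68 xor 4b = 23
byte 9: 65 xor 47 = 22

e6 08 73 fb a4 a6 9f 36 23 22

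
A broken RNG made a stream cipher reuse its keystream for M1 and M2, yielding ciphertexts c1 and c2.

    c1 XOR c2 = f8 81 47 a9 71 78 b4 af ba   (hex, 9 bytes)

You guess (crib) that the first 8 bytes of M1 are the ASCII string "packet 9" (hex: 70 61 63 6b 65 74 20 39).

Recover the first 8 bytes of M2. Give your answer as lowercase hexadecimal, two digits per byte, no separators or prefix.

88e024c2140c9496

Since c1 ⊕ c2 = M1 ⊕ M2, XORing with the guessed M1 bytes yields the corresponding M2 bytes: M2 = (c1 ⊕ c2) ⊕ M1.
f8 ^ 70 = 88
81 ^ 61 = e0
47 ^ 63 = 24
a9 ^ 6b = c2
71 ^ 65 = 14
78 ^ 74 = 0c
b4 ^ 20 = 94
af ^ 39 = 96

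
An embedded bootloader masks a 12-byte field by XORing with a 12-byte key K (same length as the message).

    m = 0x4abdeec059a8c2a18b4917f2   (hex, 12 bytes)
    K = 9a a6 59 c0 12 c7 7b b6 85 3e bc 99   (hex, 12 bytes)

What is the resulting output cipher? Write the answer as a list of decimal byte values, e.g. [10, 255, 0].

4a ^ 9a = d0
bd ^ a6 = 1b
ee ^ 59 = b7
c0 ^ c0 = 00
59 ^ 12 = 4b
a8 ^ c7 = 6f
c2 ^ 7b = b9
a1 ^ b6 = 17
8b ^ 85 = 0e
49 ^ 3e = 77
17 ^ bc = ab
f2 ^ 99 = 6b

[208, 27, 183, 0, 75, 111, 185, 23, 14, 119, 171, 107]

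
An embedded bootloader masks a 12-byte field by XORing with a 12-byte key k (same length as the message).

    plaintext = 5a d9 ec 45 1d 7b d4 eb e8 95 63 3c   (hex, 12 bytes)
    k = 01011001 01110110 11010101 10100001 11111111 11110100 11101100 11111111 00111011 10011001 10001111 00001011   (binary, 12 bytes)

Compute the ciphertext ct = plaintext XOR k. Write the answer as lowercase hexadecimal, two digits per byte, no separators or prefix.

03af39e4e28f3814d30cec37

XOR is its own inverse, so applying the key byte-wise gives the result directly.
 90 xor  89 =   3
217 xor 118 = 175
236 xor 213 =  57
 69 xor 161 = 228
 29 xor 255 = 226
123 xor 244 = 143
212 xor 236 =  56
235 xor 255 =  20
232 xor  59 = 211
149 xor 153 =  12
 99 xor 143 = 236
 60 xor  11 =  55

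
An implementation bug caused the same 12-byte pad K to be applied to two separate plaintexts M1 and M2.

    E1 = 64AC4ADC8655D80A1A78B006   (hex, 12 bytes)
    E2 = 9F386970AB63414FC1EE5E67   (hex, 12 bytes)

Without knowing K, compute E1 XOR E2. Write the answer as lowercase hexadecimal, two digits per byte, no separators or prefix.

E1 ⊕ E2 = (M1 ⊕ K) ⊕ (M2 ⊕ K) = M1 ⊕ M2 — the shared key cancels under XOR.
64 XOR 9f = fb
ac XOR 38 = 94
4a XOR 69 = 23
dc XOR 70 = ac
86 XOR ab = 2d
55 XOR 63 = 36
d8 XOR 41 = 99
0a XOR 4f = 45
1a XOR c1 = db
78 XOR ee = 96
b0 XOR 5e = ee
06 XOR 67 = 61

fb9423ac2d369945db96ee61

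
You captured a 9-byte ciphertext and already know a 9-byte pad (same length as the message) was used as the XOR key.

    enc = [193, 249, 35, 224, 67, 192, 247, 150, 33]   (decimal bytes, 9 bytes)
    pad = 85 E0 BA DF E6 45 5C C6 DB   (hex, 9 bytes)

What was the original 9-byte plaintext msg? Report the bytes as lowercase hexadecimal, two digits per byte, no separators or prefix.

4419993fa585ab50fa

c1 ^ 85 = 44
f9 ^ e0 = 19
23 ^ ba = 99
e0 ^ df = 3f
43 ^ e6 = a5
c0 ^ 45 = 85
f7 ^ 5c = ab
96 ^ c6 = 50
21 ^ db = fa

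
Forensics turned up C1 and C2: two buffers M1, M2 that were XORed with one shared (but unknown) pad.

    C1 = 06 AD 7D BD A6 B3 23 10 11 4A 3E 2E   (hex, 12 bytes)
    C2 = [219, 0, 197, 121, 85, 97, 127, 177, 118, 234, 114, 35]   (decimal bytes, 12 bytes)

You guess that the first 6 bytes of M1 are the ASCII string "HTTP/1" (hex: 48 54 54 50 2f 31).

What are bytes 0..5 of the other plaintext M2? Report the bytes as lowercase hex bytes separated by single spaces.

First, C1 ⊕ C2 = (M1 ⊕ K) ⊕ (M2 ⊕ K) = M1 ⊕ M2, so the key drops out. Then M2 = (M1 ⊕ M2) ⊕ M1 over the first 6 bytes.
byte 0: (06 XOR db) XOR 48 = dd XOR 48 = 95
byte 1: (ad XOR 00) XOR 54 = ad XOR 54 = f9
byte 2: (7d XOR c5) XOR 54 = b8 XOR 54 = ec
byte 3: (bd XOR 79) XOR 50 = c4 XOR 50 = 94
byte 4: (a6 XOR 55) XOR 2f = f3 XOR 2f = dc
byte 5: (b3 XOR 61) XOR 31 = d2 XOR 31 = e3

95 f9 ec 94 dc e3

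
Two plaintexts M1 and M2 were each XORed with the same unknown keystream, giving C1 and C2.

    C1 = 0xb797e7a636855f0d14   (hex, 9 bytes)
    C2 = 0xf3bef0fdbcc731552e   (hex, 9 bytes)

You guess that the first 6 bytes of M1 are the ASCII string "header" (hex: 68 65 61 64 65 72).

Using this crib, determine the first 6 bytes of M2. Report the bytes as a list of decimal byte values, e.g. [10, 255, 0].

[44, 76, 118, 63, 239, 48]

First, C1 ⊕ C2 = (M1 ⊕ K) ⊕ (M2 ⊕ K) = M1 ⊕ M2, so the key drops out. Then M2 = (M1 ⊕ M2) ⊕ M1 over the first 6 bytes.
byte 0: (b7 ⊕ f3) ⊕ 68 = 44 ⊕ 68 = 2c
byte 1: (97 ⊕ be) ⊕ 65 = 29 ⊕ 65 = 4c
byte 2: (e7 ⊕ f0) ⊕ 61 = 17 ⊕ 61 = 76
byte 3: (a6 ⊕ fd) ⊕ 64 = 5b ⊕ 64 = 3f
byte 4: (36 ⊕ bc) ⊕ 65 = 8a ⊕ 65 = ef
byte 5: (85 ⊕ c7) ⊕ 72 = 42 ⊕ 72 = 30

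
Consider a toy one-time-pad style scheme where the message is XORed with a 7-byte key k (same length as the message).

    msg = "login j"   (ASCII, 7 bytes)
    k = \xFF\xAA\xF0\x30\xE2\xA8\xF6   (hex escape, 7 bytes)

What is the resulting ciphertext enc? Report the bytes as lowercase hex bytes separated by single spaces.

93 c5 97 59 8c 88 9c

XOR is its own inverse, so applying the key byte-wise gives the result directly.
byte 0: 6c xor ff = 93
byte 1: 6f xor aa = c5
byte 2: 67 xor f0 = 97
byte 3: 69 xor 30 = 59
byte 4: 6e xor e2 = 8c
byte 5: 20 xor a8 = 88
byte 6: 6a xor f6 = 9c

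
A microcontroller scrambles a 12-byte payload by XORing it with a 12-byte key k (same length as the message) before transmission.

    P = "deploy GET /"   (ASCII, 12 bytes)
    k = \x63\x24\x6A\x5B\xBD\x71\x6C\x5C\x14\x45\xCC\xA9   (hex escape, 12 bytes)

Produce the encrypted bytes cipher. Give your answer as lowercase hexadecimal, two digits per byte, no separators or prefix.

07411a37d2084c1b5111ec86

64 ^ 63 = 07
65 ^ 24 = 41
70 ^ 6a = 1a
6c ^ 5b = 37
6f ^ bd = d2
79 ^ 71 = 08
20 ^ 6c = 4c
47 ^ 5c = 1b
45 ^ 14 = 51
54 ^ 45 = 11
20 ^ cc = ec
2f ^ a9 = 86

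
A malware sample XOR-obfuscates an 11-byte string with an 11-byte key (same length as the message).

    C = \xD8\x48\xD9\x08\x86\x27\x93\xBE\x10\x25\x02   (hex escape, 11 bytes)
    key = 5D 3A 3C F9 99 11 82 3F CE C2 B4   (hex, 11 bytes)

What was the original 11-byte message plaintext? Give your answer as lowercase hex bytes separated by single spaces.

XOR is its own inverse, so applying the key byte-wise gives the result directly.
byte 0: 216 xor  93 = 133
byte 1:  72 xor  58 = 114
byte 2: 217 xor  60 = 229
byte 3:   8 xor 249 = 241
byte 4: 134 xor 153 =  31
byte 5:  39 xor  17 =  54
byte 6: 147 xor 130 =  17
byte 7: 190 xor  63 = 129
byte 8:  16 xor 206 = 222
byte 9:  37 xor 194 = 231
byte 10:   2 xor 180 = 182

85 72 e5 f1 1f 36 11 81 de e7 b6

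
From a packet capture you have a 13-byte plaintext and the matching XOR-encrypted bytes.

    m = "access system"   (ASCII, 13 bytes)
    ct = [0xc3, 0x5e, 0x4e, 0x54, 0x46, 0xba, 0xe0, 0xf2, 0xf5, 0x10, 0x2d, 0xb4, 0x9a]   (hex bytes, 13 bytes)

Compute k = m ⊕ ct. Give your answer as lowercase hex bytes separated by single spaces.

a2 3d 2d 31 35 c9 c0 81 8c 63 59 d1 f7

Since ct = m ⊕ k, XORing both sides with m gives k = m ⊕ ct.
01100001 ⊕ 11000011 = 10100010
01100011 ⊕ 01011110 = 00111101
01100011 ⊕ 01001110 = 00101101
01100101 ⊕ 01010100 = 00110001
01110011 ⊕ 01000110 = 00110101
01110011 ⊕ 10111010 = 11001001
00100000 ⊕ 11100000 = 11000000
01110011 ⊕ 11110010 = 10000001
01111001 ⊕ 11110101 = 10001100
01110011 ⊕ 00010000 = 01100011
01110100 ⊕ 00101101 = 01011001
01100101 ⊕ 10110100 = 11010001
01101101 ⊕ 10011010 = 11110111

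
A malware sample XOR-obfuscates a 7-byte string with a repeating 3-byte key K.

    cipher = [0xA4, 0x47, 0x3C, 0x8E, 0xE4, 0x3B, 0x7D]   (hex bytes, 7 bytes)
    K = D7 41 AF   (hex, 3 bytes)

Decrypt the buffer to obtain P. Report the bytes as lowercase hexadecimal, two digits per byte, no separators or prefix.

73069359a594aa

The 3-byte key repeats, so the effective keystream is d7 41 af d7 41 af d7.
byte 0: 10100100 XOR 11010111 = 01110011
byte 1: 01000111 XOR 01000001 = 00000110
byte 2: 00111100 XOR 10101111 = 10010011
byte 3: 10001110 XOR 11010111 = 01011001
byte 4: 11100100 XOR 01000001 = 10100101
byte 5: 00111011 XOR 10101111 = 10010100
byte 6: 01111101 XOR 11010111 = 10101010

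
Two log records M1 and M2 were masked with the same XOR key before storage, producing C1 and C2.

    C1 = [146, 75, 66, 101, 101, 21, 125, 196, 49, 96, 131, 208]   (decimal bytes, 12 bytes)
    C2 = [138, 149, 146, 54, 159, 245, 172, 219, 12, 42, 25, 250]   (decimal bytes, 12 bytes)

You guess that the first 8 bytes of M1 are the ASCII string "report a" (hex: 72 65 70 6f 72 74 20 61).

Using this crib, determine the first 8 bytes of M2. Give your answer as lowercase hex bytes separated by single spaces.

First, C1 ⊕ C2 = (M1 ⊕ K) ⊕ (M2 ⊕ K) = M1 ⊕ M2, so the key drops out. Then M2 = (M1 ⊕ M2) ⊕ M1 over the first 8 bytes.
byte 0: (92 XOR 8a) XOR 72 = 18 XOR 72 = 6a
byte 1: (4b XOR 95) XOR 65 = de XOR 65 = bb
byte 2: (42 XOR 92) XOR 70 = d0 XOR 70 = a0
byte 3: (65 XOR 36) XOR 6f = 53 XOR 6f = 3c
byte 4: (65 XOR 9f) XOR 72 = fa XOR 72 = 88
byte 5: (15 XOR f5) XOR 74 = e0 XOR 74 = 94
byte 6: (7d XOR ac) XOR 20 = d1 XOR 20 = f1
byte 7: (c4 XOR db) XOR 61 = 1f XOR 61 = 7e

6a bb a0 3c 88 94 f1 7e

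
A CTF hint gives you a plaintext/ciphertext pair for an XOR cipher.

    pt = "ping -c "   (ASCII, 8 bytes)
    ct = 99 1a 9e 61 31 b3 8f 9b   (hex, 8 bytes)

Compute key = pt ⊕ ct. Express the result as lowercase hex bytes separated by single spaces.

e9 73 f0 06 11 9e ec bb

Since ct = pt ⊕ key, XORing both sides with pt gives key = pt ⊕ ct.
112 ^ 153 = 233
105 ^  26 = 115
110 ^ 158 = 240
103 ^  97 =   6
 32 ^  49 =  17
 45 ^ 179 = 158
 99 ^ 143 = 236
 32 ^ 155 = 187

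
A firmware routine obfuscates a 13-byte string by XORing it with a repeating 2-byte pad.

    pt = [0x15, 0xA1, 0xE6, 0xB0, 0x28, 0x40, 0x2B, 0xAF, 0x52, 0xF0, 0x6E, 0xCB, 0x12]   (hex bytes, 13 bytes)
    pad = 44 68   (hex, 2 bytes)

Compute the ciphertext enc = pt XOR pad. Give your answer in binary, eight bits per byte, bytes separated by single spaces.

The 2-byte key repeats, so the effective keystream is 44 68 44 68 44 68 44 68 44 68 44 68 44.
byte 0: 15 xor 44 = 51
byte 1: a1 xor 68 = c9
byte 2: e6 xor 44 = a2
byte 3: b0 xor 68 = d8
byte 4: 28 xor 44 = 6c
byte 5: 40 xor 68 = 28
byte 6: 2b xor 44 = 6f
byte 7: af xor 68 = c7
byte 8: 52 xor 44 = 16
byte 9: f0 xor 68 = 98
byte 10: 6e xor 44 = 2a
byte 11: cb xor 68 = a3
byte 12: 12 xor 44 = 56

01010001 11001001 10100010 11011000 01101100 00101000 01101111 11000111 00010110 10011000 00101010 10100011 01010110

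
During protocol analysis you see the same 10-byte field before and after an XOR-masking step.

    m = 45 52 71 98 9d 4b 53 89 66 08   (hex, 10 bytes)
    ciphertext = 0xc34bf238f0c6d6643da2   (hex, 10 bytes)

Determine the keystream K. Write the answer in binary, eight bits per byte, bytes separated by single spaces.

10000110 00011001 10000011 10100000 01101101 10001101 10000101 11101101 01011011 10101010

Since ciphertext = m ⊕ K, XORing both sides with m gives K = m ⊕ ciphertext.
byte 0: 45 ⊕ c3 = 86
byte 1: 52 ⊕ 4b = 19
byte 2: 71 ⊕ f2 = 83
byte 3: 98 ⊕ 38 = a0
byte 4: 9d ⊕ f0 = 6d
byte 5: 4b ⊕ c6 = 8d
byte 6: 53 ⊕ d6 = 85
byte 7: 89 ⊕ 64 = ed
byte 8: 66 ⊕ 3d = 5b
byte 9: 08 ⊕ a2 = aa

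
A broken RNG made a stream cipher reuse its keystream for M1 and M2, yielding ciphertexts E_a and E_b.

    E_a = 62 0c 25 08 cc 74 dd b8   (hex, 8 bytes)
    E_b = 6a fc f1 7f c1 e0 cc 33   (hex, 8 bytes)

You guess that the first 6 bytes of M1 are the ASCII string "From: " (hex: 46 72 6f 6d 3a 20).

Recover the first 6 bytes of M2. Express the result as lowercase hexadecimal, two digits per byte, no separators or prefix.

4e82bb1a37b4

First, E_a ⊕ E_b = (M1 ⊕ K) ⊕ (M2 ⊕ K) = M1 ⊕ M2, so the key drops out. Then M2 = (M1 ⊕ M2) ⊕ M1 over the first 6 bytes.
byte 0: (62 ^ 6a) ^ 46 = 08 ^ 46 = 4e
byte 1: (0c ^ fc) ^ 72 = f0 ^ 72 = 82
byte 2: (25 ^ f1) ^ 6f = d4 ^ 6f = bb
byte 3: (08 ^ 7f) ^ 6d = 77 ^ 6d = 1a
byte 4: (cc ^ c1) ^ 3a = 0d ^ 3a = 37
byte 5: (74 ^ e0) ^ 20 = 94 ^ 20 = b4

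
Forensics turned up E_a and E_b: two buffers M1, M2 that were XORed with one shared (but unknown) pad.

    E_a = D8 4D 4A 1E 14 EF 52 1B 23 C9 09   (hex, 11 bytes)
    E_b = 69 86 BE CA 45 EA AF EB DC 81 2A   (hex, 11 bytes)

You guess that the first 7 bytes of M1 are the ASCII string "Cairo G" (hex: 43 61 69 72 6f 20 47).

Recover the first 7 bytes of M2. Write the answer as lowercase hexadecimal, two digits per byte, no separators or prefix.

First, E_a ⊕ E_b = (M1 ⊕ K) ⊕ (M2 ⊕ K) = M1 ⊕ M2, so the key drops out. Then M2 = (M1 ⊕ M2) ⊕ M1 over the first 7 bytes.
byte 0: (d8 XOR 69) XOR 43 = b1 XOR 43 = f2
byte 1: (4d XOR 86) XOR 61 = cb XOR 61 = aa
byte 2: (4a XOR be) XOR 69 = f4 XOR 69 = 9d
byte 3: (1e XOR ca) XOR 72 = d4 XOR 72 = a6
byte 4: (14 XOR 45) XOR 6f = 51 XOR 6f = 3e
byte 5: (ef XOR ea) XOR 20 = 05 XOR 20 = 25
byte 6: (52 XOR af) XOR 47 = fd XOR 47 = ba

f2aa9da63e25ba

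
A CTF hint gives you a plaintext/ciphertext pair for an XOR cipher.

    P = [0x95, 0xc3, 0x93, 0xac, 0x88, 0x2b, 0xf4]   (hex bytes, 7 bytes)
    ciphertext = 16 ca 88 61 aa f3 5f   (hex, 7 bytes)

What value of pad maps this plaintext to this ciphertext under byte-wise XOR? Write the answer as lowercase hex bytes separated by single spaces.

Since ciphertext = P ⊕ pad, XORing both sides with P gives pad = P ⊕ ciphertext.
byte 0: 10010101 ⊕ 00010110 = 10000011
byte 1: 11000011 ⊕ 11001010 = 00001001
byte 2: 10010011 ⊕ 10001000 = 00011011
byte 3: 10101100 ⊕ 01100001 = 11001101
byte 4: 10001000 ⊕ 10101010 = 00100010
byte 5: 00101011 ⊕ 11110011 = 11011000
byte 6: 11110100 ⊕ 01011111 = 10101011

83 09 1b cd 22 d8 ab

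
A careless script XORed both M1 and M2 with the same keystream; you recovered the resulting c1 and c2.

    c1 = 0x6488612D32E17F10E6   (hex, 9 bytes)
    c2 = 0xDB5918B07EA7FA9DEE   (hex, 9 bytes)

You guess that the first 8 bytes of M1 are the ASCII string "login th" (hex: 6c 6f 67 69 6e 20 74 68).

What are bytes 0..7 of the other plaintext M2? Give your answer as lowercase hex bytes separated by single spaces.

d3 be 1e f4 22 66 f1 e5

First, c1 ⊕ c2 = (M1 ⊕ K) ⊕ (M2 ⊕ K) = M1 ⊕ M2, so the key drops out. Then M2 = (M1 ⊕ M2) ⊕ M1 over the first 8 bytes.
byte 0: (64 XOR db) XOR 6c = bf XOR 6c = d3
byte 1: (88 XOR 59) XOR 6f = d1 XOR 6f = be
byte 2: (61 XOR 18) XOR 67 = 79 XOR 67 = 1e
byte 3: (2d XOR b0) XOR 69 = 9d XOR 69 = f4
byte 4: (32 XOR 7e) XOR 6e = 4c XOR 6e = 22
byte 5: (e1 XOR a7) XOR 20 = 46 XOR 20 = 66
byte 6: (7f XOR fa) XOR 74 = 85 XOR 74 = f1
byte 7: (10 XOR 9d) XOR 68 = 8d XOR 68 = e5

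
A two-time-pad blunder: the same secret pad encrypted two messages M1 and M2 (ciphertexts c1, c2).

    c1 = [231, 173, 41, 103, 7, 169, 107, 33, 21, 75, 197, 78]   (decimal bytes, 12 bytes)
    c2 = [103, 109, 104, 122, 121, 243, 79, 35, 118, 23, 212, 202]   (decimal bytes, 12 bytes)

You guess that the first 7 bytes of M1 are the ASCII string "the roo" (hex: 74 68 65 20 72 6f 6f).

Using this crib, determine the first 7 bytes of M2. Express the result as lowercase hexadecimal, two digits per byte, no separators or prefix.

First, c1 ⊕ c2 = (M1 ⊕ K) ⊕ (M2 ⊕ K) = M1 ⊕ M2, so the key drops out. Then M2 = (M1 ⊕ M2) ⊕ M1 over the first 7 bytes.
byte 0: (e7 ⊕ 67) ⊕ 74 = 80 ⊕ 74 = f4
byte 1: (ad ⊕ 6d) ⊕ 68 = c0 ⊕ 68 = a8
byte 2: (29 ⊕ 68) ⊕ 65 = 41 ⊕ 65 = 24
byte 3: (67 ⊕ 7a) ⊕ 20 = 1d ⊕ 20 = 3d
byte 4: (07 ⊕ 79) ⊕ 72 = 7e ⊕ 72 = 0c
byte 5: (a9 ⊕ f3) ⊕ 6f = 5a ⊕ 6f = 35
byte 6: (6b ⊕ 4f) ⊕ 6f = 24 ⊕ 6f = 4b

f4a8243d0c354b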